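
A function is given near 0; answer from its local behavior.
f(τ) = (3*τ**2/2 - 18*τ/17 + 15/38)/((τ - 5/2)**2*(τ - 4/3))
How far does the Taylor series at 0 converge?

The radius of convergence is 4/3.

Denominator factor (τ - 5/2)^2: pole of order 2 at 5/2, modulus 5/2.
Denominator factor (τ - 4/3): pole of order 1 at 4/3, modulus 4/3.
The radius of convergence is the smallest modulus among the singular points: 4/3.


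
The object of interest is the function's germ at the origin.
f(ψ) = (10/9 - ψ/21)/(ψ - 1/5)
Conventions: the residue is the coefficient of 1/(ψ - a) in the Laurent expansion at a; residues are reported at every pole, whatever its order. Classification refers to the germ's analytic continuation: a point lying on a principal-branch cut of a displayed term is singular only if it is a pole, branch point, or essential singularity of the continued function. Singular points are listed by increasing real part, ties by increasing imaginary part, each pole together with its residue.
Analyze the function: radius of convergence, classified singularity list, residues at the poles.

Radius of convergence at 0: 1/5.
At 1/5: a pole of order 1; residue 347/315.

Denominator factor (ψ - 1/5): pole of order 1 at 1/5, modulus 1/5.
The radius of convergence is the smallest modulus among the singular points: 1/5.
At the order-1 pole 1/5 set g(ψ) = (ψ - (1/5))*f(ψ) = 10/9 - ψ/21.
Simple pole: residue = g(a) at a = 1/5, which is 347/315.


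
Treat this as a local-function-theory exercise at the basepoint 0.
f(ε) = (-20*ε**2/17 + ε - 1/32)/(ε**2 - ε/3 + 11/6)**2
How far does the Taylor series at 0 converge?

Denominator factor (ε**2 - ε/3 + 11/6)^2: discriminant -65/9, complex-conjugate roots (1/6) + ((1/6)*sqrt(65))*i and (1/6) - ((1/6)*sqrt(65))*i; poles of order 2, moduli (1/6)*sqrt(66) and (1/6)*sqrt(66).
The radius of convergence is the smallest modulus among the singular points: (1/6)*sqrt(66).

The radius of convergence is (1/6)*sqrt(66).


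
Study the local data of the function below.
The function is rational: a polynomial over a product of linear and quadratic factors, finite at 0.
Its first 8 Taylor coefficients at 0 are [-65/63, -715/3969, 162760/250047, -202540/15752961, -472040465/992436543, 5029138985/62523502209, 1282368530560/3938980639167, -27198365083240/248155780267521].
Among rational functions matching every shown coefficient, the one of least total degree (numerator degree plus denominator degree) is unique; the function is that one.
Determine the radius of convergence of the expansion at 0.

The radius of convergence is (1/5)*sqrt(35).

No rational of total degree below 3 reproduces all 8 coefficients; solving the [0/3] Pade equations on them gives f(β) = 13/(3*(β - 3)*(β**2 + 2*β/9 + 7/5)), whose expansion matches every shown term.
Denominator factor (β**2 + 2*β/9 + 7/5): discriminant -2248/405, complex-conjugate roots (-1/9) + ((1/45)*sqrt(2810))*i and (-1/9) - ((1/45)*sqrt(2810))*i; poles of order 1, moduli (1/5)*sqrt(35) and (1/5)*sqrt(35).
Denominator factor (β - 3): pole of order 1 at 3, modulus 3.
The radius of convergence is the smallest modulus among the singular points: (1/5)*sqrt(35).


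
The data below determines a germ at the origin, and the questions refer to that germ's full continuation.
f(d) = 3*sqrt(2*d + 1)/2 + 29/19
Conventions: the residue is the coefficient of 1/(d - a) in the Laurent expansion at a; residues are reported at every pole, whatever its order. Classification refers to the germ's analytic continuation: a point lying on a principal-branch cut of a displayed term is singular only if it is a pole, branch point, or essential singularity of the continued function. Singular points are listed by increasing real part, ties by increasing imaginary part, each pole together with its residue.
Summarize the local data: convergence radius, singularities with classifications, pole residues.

Radius of convergence at 0: 1/2.
At -1/2: an algebraic (square-root) branch point.

Branch term (3/2)*sqrt(1 - d/(-1/2)): its argument vanishes at d = -1/2, a square-root branch point, modulus 1/2.
The radius of convergence is the smallest modulus among the singular points: 1/2.


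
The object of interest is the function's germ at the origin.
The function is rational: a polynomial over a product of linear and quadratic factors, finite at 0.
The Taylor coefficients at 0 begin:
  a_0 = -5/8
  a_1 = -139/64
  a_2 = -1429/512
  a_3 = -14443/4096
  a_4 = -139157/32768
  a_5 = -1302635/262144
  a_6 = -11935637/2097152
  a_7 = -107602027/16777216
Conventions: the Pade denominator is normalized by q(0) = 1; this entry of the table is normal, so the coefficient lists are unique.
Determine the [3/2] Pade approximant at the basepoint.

The Pade approximant has numerator coefficients [-5/8, -299143/304528, 240825/304528, -80275/609056]; denominator coefficients [1, -289803/152264, 268903/304528].


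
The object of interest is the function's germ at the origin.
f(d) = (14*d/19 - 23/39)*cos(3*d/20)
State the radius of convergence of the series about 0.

The factor cos(3*d/20) is entire and contributes no finite singular point.
The polynomial part has no poles.
No finite singular points: the Taylor series at 0 converges everywhere.

The radius of convergence is infinite.


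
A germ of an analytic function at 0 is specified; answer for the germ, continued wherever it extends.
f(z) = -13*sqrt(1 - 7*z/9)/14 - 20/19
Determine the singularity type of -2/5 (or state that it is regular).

There is no denominator, hence no pole anywhere.
Branch term sqrt(1 - z/(9/7)): argument at -2/5 is 59/45, nonzero, so -2/5 is not its branch point (a point on a principal cut is still regular for the continued germ).
So the germ continues analytically to -2/5.

The point is a regular point.


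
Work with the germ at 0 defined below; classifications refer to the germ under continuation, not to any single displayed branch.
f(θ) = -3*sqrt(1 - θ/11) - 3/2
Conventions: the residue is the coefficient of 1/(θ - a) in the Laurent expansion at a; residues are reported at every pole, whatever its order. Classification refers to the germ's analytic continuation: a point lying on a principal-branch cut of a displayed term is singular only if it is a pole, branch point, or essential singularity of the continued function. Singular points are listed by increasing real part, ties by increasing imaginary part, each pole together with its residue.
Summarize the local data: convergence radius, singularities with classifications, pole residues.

Branch term (-3)*sqrt(1 - θ/(11)): its argument vanishes at θ = 11, a square-root branch point, modulus 11.
The radius of convergence is the smallest modulus among the singular points: 11.

Radius of convergence at 0: 11.
At 11: an algebraic (square-root) branch point.


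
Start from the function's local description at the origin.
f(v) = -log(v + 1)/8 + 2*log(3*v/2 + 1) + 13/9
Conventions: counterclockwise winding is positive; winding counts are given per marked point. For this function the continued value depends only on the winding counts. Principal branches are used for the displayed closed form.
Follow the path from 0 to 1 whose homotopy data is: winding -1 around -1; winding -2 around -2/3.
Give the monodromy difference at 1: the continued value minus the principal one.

The rational part is single-valued and drops out of the difference; each branch term changes only by its own monodromy.
(2)*log(1 - v/(-2/3)): each positive loop around -2/3 adds 2*pi*i to the log, so winding -2 contributes (2)*(-2)*2*pi*i = -(8)*pi*i.
(-1/8)*log(1 - v/(-1)): each positive loop around -1 adds 2*pi*i to the log, so winding -1 contributes (-1/8)*(-1)*2*pi*i = (1/4)*pi*i.
Summing the contributions at v = 1 gives -(31/4)*pi*i.

Continued minus principal equals -(31/4)*pi*i.


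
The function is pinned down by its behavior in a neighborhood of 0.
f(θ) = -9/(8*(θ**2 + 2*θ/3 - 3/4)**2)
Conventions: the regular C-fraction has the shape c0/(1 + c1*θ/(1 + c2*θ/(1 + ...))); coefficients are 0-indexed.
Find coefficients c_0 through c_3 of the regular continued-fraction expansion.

The regular C-fraction coefficients are [-2, -16/9, -19/18, 793/342].

Taylor coefficients (expand at 0): a_0 = -2, a_1 = -32/9, a_2 = -272/27, a_3 = -14464/729.
c0 = a_0 = -2. Peel one level at a time: if S = 1 + c*θ/S' with S'(0) = 1, then c is the θ-coefficient of S and S' = c*θ/(S - 1).
S_1 = c0/f = 1 + (-16/9)*θ + (-152/81)*θ^2 + ...; c1 = -16/9.
S_2 = c1*θ/(S_1 - 1) = 1 + (-19/18)*θ + (793/324)*θ^2 + ...; c2 = -19/18.
S_3 = c2*θ/(S_2 - 1) = 1 + (793/342)*θ + ...; c3 = 793/342.


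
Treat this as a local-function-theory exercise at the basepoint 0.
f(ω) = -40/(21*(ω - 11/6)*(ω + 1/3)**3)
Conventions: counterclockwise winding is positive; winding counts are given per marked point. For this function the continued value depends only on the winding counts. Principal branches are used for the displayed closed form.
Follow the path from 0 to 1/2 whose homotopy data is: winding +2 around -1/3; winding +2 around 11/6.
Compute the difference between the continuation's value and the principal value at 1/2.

Continued minus principal equals 0.

The function is rational, hence single-valued: continuing it around any pole returns the same value, so the difference is 0.


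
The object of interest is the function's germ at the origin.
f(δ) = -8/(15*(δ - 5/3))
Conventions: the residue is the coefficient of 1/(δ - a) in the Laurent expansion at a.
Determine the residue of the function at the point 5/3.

At the order-1 pole 5/3 set g(δ) = (δ - (5/3))*f(δ) = -8/15.
Simple pole: residue = g(a) at a = 5/3, which is -8/15.

The residue is -8/15.


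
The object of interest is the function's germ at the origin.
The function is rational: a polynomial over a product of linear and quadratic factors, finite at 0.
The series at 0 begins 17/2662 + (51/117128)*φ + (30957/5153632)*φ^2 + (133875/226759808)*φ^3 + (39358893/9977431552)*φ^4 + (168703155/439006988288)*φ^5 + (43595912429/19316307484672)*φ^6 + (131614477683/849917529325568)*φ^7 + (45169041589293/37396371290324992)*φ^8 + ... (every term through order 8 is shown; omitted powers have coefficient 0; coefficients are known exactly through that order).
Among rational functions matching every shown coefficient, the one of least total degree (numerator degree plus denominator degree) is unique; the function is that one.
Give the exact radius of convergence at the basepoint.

The radius of convergence is 4/3.

No rational of total degree below 7 reproduces all 9 coefficients; solving the [0/7] Pade equations on them gives f(φ) = -17/(12*(φ + 4/3)*(φ**2 + 3*φ/2 - 11/2)**3), whose expansion matches every shown term.
Denominator factor (φ**2 + 3*φ/2 - 11/2)^3: discriminant 97/4, real irrational roots -3/4 + (1/4)*sqrt(97) and -3/4 - (1/4)*sqrt(97); poles of order 3, moduli -3/4 + (1/4)*sqrt(97) and 3/4 + (1/4)*sqrt(97).
Denominator factor (φ + 4/3): pole of order 1 at -4/3, modulus 4/3.
The radius of convergence is the smallest modulus among the singular points: 4/3.


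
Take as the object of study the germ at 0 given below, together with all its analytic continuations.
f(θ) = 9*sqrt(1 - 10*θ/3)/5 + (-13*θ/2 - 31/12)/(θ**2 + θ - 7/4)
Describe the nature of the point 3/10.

The point is an algebraic (square-root) branch point.

The term (9/5)*sqrt(1 - θ/(3/10)) has argument 1 - 3/10/(3/10) = 0 at 3/10: a square-root (algebraic, two-sheeted) branch point; the remaining terms are analytic or single-valued there.


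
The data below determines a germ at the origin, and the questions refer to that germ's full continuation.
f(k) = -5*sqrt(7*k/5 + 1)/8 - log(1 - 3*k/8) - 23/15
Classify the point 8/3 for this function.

The point is a logarithmic branch point.

The term (-1)*log(1 - k/(8/3)) has argument 1 - 8/3/(8/3) = 0 at 8/3: a logarithmic (infinitely-sheeted) branch point; the remaining terms are analytic or single-valued there.


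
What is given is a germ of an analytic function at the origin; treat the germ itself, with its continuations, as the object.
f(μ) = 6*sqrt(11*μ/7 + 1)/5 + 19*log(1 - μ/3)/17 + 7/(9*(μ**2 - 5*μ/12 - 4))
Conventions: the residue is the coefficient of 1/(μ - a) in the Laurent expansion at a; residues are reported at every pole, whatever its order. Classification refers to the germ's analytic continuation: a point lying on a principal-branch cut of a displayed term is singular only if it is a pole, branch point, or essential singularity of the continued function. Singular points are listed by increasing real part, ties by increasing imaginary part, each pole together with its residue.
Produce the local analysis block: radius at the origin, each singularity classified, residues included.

Radius of convergence at 0: 7/11.
At 5/24 - (1/24)*sqrt(2329): a pole of order 1; residue -(28/6987)*sqrt(2329).
At -7/11: an algebraic (square-root) branch point.
At 5/24 + (1/24)*sqrt(2329): a pole of order 1; residue (28/6987)*sqrt(2329).
At 3: a logarithmic branch point.

Denominator factor (μ**2 - 5*μ/12 - 4): discriminant 2329/144, real irrational roots 5/24 + (1/24)*sqrt(2329) and 5/24 - (1/24)*sqrt(2329); poles of order 1, moduli 5/24 + (1/24)*sqrt(2329) and -5/24 + (1/24)*sqrt(2329).
Branch term (6/5)*sqrt(1 - μ/(-7/11)): its argument vanishes at μ = -7/11, a square-root branch point, modulus 7/11.
Branch term (19/17)*log(1 - μ/(3)): its argument vanishes at μ = 3, a logarithmic branch point, modulus 3.
The radius of convergence is the smallest modulus among the singular points: 7/11.
The branch terms are analytic at 5/24 - (1/24)*sqrt(2329) and contribute nothing to the residue; only the rational part matters.
The factor μ**2 - 5*μ/12 - 4 splits as (μ - a)(μ - a') with a = 5/24 - (1/24)*sqrt(2329), a' = 5/24 + (1/24)*sqrt(2329). At the order-1 pole a set g(μ) = (μ - a)*(rational part) = [7/9] / (μ - a').
Simple pole: residue = g(a) at a = 5/24 - (1/24)*sqrt(2329), which is -(28/6987)*sqrt(2329).
The branch terms are analytic at 5/24 + (1/24)*sqrt(2329) and contribute nothing to the residue; only the rational part matters.
The factor μ**2 - 5*μ/12 - 4 splits as (μ - a)(μ - a') with a = 5/24 + (1/24)*sqrt(2329), a' = 5/24 - (1/24)*sqrt(2329). At the order-1 pole a set g(μ) = (μ - a)*(rational part) = [7/9] / (μ - a').
Simple pole: residue = g(a) at a = 5/24 + (1/24)*sqrt(2329), which is (28/6987)*sqrt(2329).
List the singular points by increasing real part (a conjugate pair: the negative imaginary part first).


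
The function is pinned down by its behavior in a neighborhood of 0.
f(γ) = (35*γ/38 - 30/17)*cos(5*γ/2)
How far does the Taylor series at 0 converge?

The factor cos(5*γ/2) is entire and contributes no finite singular point.
The polynomial part has no poles.
No finite singular points: the Taylor series at 0 converges everywhere.

The radius of convergence is infinite.


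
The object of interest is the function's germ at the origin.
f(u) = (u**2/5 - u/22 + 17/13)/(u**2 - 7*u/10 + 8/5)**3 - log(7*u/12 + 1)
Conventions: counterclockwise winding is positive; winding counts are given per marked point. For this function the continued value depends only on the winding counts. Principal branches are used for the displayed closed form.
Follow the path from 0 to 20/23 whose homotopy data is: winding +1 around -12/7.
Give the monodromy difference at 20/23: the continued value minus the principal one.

Continued minus principal equals -(2)*pi*i.

The rational part is single-valued and drops out of the difference; each branch term changes only by its own monodromy.
(-1)*log(1 - u/(-12/7)): each positive loop around -12/7 adds 2*pi*i to the log, so winding +1 contributes (-1)*(1)*2*pi*i = -(2)*pi*i.
Summing the contributions at u = 20/23 gives -(2)*pi*i.


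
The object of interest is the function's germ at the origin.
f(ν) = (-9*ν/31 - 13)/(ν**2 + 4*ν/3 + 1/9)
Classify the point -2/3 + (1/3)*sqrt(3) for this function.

The denominator factor ν**2 + 4*ν/3 + 1/9 vanishes at -2/3 + (1/3)*sqrt(3) and appears to the power 1; the numerator there equals -397/31 - (3/31)*sqrt(3), nonzero, and no other factor vanishes.
Hence a pole whose order is the multiplicity, 1.

The point is a pole of order 1.


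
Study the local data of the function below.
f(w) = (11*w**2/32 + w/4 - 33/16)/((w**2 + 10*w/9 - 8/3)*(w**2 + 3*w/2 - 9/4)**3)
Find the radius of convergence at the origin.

Denominator factor (w**2 + 3*w/2 - 9/4)^3: discriminant 45/4, real irrational roots -3/4 + (3/4)*sqrt(5) and -3/4 - (3/4)*sqrt(5); poles of order 3, moduli -3/4 + (3/4)*sqrt(5) and 3/4 + (3/4)*sqrt(5).
Denominator factor (w**2 + 10*w/9 - 8/3): discriminant 964/81, real irrational roots -5/9 + (1/9)*sqrt(241) and -5/9 - (1/9)*sqrt(241); poles of order 1, moduli -5/9 + (1/9)*sqrt(241) and 5/9 + (1/9)*sqrt(241).
The radius of convergence is the smallest modulus among the singular points: -3/4 + (3/4)*sqrt(5).

The radius of convergence is -3/4 + (3/4)*sqrt(5).


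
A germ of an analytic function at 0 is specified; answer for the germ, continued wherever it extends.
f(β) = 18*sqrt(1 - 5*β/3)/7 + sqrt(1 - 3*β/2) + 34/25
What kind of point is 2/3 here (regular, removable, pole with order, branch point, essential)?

The point is an algebraic (square-root) branch point.

The term (1)*sqrt(1 - β/(2/3)) has argument 1 - 2/3/(2/3) = 0 at 2/3: a square-root (algebraic, two-sheeted) branch point; the remaining terms are analytic or single-valued there.


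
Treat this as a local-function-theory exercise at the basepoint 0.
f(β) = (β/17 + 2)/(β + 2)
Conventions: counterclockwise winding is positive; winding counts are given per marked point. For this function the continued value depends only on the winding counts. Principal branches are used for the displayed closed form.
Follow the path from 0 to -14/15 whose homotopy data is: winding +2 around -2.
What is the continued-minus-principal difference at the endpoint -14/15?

Continued minus principal equals 0.

The function is rational, hence single-valued: continuing it around any pole returns the same value, so the difference is 0.


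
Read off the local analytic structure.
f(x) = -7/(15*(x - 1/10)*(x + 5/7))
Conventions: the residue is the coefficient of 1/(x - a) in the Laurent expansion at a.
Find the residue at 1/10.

At the order-1 pole 1/10 set g(x) = (x - (1/10))*f(x) = -7/(15*(x + 5/7)).
Simple pole: residue = g(a) at a = 1/10, which is -98/171.

The residue is -98/171.


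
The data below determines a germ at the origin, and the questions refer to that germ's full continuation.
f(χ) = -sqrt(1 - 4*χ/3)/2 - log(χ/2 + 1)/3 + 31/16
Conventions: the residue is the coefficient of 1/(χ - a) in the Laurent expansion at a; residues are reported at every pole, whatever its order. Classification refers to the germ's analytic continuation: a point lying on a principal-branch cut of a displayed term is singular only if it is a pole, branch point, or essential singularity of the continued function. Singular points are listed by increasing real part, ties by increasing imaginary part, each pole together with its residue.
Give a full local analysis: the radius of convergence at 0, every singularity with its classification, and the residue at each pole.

Radius of convergence at 0: 3/4.
At -2: a logarithmic branch point.
At 3/4: an algebraic (square-root) branch point.

Branch term (-1/2)*sqrt(1 - χ/(3/4)): its argument vanishes at χ = 3/4, a square-root branch point, modulus 3/4.
Branch term (-1/3)*log(1 - χ/(-2)): its argument vanishes at χ = -2, a logarithmic branch point, modulus 2.
The radius of convergence is the smallest modulus among the singular points: 3/4.
List the singular points by increasing real part (a conjugate pair: the negative imaginary part first).


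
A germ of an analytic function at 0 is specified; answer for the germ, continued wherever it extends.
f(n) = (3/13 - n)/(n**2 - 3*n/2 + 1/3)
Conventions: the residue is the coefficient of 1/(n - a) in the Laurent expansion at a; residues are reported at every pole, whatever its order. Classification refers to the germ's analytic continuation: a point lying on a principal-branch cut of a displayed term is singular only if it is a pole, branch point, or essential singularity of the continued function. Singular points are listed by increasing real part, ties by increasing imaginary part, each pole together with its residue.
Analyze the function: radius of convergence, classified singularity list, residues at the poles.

Denominator factor (n**2 - 3*n/2 + 1/3): discriminant 11/12, real irrational roots 3/4 + (1/12)*sqrt(33) and 3/4 - (1/12)*sqrt(33); poles of order 1, moduli 3/4 + (1/12)*sqrt(33) and 3/4 - (1/12)*sqrt(33).
The radius of convergence is the smallest modulus among the singular points: 3/4 - (1/12)*sqrt(33).
The factor n**2 - 3*n/2 + 1/3 splits as (n - a)(n - a') with a = 3/4 - (1/12)*sqrt(33), a' = 3/4 + (1/12)*sqrt(33). At the order-1 pole a set g(n) = (n - a)*f(n) = [3/13 - n] / (n - a').
Simple pole: residue = g(a) at a = 3/4 - (1/12)*sqrt(33), which is -1/2 + (27/286)*sqrt(33).
The factor n**2 - 3*n/2 + 1/3 splits as (n - a)(n - a') with a = 3/4 + (1/12)*sqrt(33), a' = 3/4 - (1/12)*sqrt(33). At the order-1 pole a set g(n) = (n - a)*f(n) = [3/13 - n] / (n - a').
Simple pole: residue = g(a) at a = 3/4 + (1/12)*sqrt(33), which is -1/2 - (27/286)*sqrt(33).
List the singular points by increasing real part (a conjugate pair: the negative imaginary part first).

Radius of convergence at 0: 3/4 - (1/12)*sqrt(33).
At 3/4 - (1/12)*sqrt(33): a pole of order 1; residue -1/2 + (27/286)*sqrt(33).
At 3/4 + (1/12)*sqrt(33): a pole of order 1; residue -1/2 - (27/286)*sqrt(33).


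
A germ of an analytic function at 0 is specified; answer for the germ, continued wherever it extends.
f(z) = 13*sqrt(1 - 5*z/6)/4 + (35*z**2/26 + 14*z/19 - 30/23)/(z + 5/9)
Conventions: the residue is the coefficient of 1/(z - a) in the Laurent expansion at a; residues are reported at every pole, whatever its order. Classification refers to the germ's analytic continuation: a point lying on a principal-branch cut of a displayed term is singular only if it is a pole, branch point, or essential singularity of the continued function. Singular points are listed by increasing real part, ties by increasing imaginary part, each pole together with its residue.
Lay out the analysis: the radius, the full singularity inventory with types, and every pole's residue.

Radius of convergence at 0: 5/9.
At -5/9: a pole of order 1; residue -1194785/920322.
At 6/5: an algebraic (square-root) branch point.

Denominator factor (z + 5/9): pole of order 1 at -5/9, modulus 5/9.
Branch term (13/4)*sqrt(1 - z/(6/5)): its argument vanishes at z = 6/5, a square-root branch point, modulus 6/5.
The radius of convergence is the smallest modulus among the singular points: 5/9.
The branch term is analytic at -5/9 and contributes nothing to the residue; only the rational part matters.
At the order-1 pole -5/9 set g(z) = (z - (-5/9))*(rational part) = 35*z**2/26 + 14*z/19 - 30/23.
Simple pole: residue = g(a) at a = -5/9, which is -1194785/920322.
List the singular points by increasing real part (a conjugate pair: the negative imaginary part first).


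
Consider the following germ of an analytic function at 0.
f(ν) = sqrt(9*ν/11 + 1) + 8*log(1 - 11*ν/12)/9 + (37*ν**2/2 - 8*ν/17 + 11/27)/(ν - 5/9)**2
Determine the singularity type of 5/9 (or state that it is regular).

The point is a pole of order 2.

The denominator factor ν - 5/9 vanishes at 5/9 and appears to the power 2; the numerator there equals 16127/2754, nonzero, and no other factor vanishes.
The branch terms are analytic at this point.
Hence a pole whose order is the multiplicity, 2.


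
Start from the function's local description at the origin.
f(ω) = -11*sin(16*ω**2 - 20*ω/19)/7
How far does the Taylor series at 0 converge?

The radius of convergence is infinite.

The factor sin(16*ω**2 - 20*ω/19) is entire and contributes no finite singular point.
The polynomial part has no poles.
No finite singular points: the Taylor series at 0 converges everywhere.


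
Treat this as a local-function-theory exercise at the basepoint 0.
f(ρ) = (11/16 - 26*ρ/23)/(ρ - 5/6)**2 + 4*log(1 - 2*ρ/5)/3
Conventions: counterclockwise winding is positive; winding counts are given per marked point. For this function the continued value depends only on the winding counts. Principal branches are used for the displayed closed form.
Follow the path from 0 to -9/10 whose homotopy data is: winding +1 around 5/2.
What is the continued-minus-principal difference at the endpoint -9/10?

The rational part is single-valued and drops out of the difference; each branch term changes only by its own monodromy.
(4/3)*log(1 - ρ/(5/2)): each positive loop around 5/2 adds 2*pi*i to the log, so winding +1 contributes (4/3)*(1)*2*pi*i = (8/3)*pi*i.
Summing the contributions at ρ = -9/10 gives (8/3)*pi*i.

Continued minus principal equals (8/3)*pi*i.


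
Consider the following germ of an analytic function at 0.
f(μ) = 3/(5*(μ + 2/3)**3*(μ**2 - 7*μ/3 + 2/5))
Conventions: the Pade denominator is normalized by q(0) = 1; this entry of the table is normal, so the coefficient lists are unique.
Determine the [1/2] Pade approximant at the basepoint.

The Pade approximant has numerator coefficients [81/16, -8019/1088]; denominator coefficients [1, -569/204, -256/17].

Taylor coefficients needed (expand at 0): a_0 = 81/16, a_1 = 27/4, a_2 = 1521/16, a_3 = 23475/64.
Write the denominator as Q(μ) = 1 + q1*μ + q2*μ^2. Requiring Q*f - P = O(μ^4) with deg P <= 1 kills the coefficients of μ^2..μ^3 in Q*f:
  μ^2: a_2 + q1*a_1 + q2*a_0 = 0, i.e. 1521/16 + (27/4)*q1 + (81/16)*q2 = 0.
  μ^3: a_3 + q1*a_2 + q2*a_1 = 0, i.e. 23475/64 + (1521/16)*q1 + (27/4)*q2 = 0.
Solving this linear system: q1 = -569/204, q2 = -256/17.
The numerator is Q*f truncated at degree 1: P0 = a_0 = 81/16; P1 = a_1 + q1*a_0 = -8019/1088.


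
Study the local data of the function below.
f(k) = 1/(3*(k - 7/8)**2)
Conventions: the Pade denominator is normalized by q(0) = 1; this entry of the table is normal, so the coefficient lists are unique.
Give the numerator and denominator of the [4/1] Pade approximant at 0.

Taylor coefficients needed (expand at 0): a_0 = 64/147, a_1 = 1024/1029, a_2 = 4096/2401, a_3 = 131072/50421, a_4 = 1310720/352947, a_5 = 4194304/823543.
Write the denominator as Q(k) = 1 + q1*k. Requiring Q*f - P = O(k^6) with deg P <= 4 kills the coefficients of k^5..k^5 in Q*f:
  k^5: a_5 + q1*a_4 = 0, i.e. 4194304/823543 + (1310720/352947)*q1 = 0.
Solving this linear system: q1 = -48/35.
The numerator is Q*f truncated at degree 4: P0 = a_0 = 64/147; P1 = a_1 + q1*a_0 = 2048/5145; P2 = a_2 + q1*a_1 = 4096/12005; P3 = a_3 + q1*a_2 = 65536/252105; P4 = a_4 + q1*a_3 = 262144/1764735.

The Pade approximant has numerator coefficients [64/147, 2048/5145, 4096/12005, 65536/252105, 262144/1764735]; denominator coefficients [1, -48/35].


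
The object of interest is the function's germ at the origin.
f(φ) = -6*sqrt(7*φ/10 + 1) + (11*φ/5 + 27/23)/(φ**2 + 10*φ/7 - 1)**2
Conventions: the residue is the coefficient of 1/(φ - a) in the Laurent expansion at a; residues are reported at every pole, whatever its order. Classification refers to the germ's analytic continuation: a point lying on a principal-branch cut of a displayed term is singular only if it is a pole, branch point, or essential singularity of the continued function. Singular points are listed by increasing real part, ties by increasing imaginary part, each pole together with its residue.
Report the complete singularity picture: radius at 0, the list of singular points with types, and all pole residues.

Radius of convergence at 0: -5/7 + (1/7)*sqrt(74).
At -5/7 - (1/7)*sqrt(74): a pole of order 2; residue -(196/31487)*sqrt(74).
At -10/7: an algebraic (square-root) branch point.
At -5/7 + (1/7)*sqrt(74): a pole of order 2; residue (196/31487)*sqrt(74).


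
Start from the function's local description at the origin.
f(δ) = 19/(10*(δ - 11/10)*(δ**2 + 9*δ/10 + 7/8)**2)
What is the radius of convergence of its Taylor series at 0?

Denominator factor (δ - 11/10): pole of order 1 at 11/10, modulus 11/10.
Denominator factor (δ**2 + 9*δ/10 + 7/8)^2: discriminant -269/100, complex-conjugate roots (-9/20) + ((1/20)*sqrt(269))*i and (-9/20) - ((1/20)*sqrt(269))*i; poles of order 2, moduli (1/4)*sqrt(14) and (1/4)*sqrt(14).
The radius of convergence is the smallest modulus among the singular points: (1/4)*sqrt(14).

The radius of convergence is (1/4)*sqrt(14).


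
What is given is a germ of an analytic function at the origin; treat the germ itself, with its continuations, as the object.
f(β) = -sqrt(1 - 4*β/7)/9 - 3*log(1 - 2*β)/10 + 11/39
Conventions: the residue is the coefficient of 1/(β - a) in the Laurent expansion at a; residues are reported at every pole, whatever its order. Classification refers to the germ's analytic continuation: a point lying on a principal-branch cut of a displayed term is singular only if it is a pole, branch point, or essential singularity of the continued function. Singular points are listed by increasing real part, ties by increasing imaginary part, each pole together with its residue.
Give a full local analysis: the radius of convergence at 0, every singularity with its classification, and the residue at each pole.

Radius of convergence at 0: 1/2.
At 1/2: a logarithmic branch point.
At 7/4: an algebraic (square-root) branch point.

Branch term (-3/10)*log(1 - β/(1/2)): its argument vanishes at β = 1/2, a logarithmic branch point, modulus 1/2.
Branch term (-1/9)*sqrt(1 - β/(7/4)): its argument vanishes at β = 7/4, a square-root branch point, modulus 7/4.
The radius of convergence is the smallest modulus among the singular points: 1/2.
List the singular points by increasing real part (a conjugate pair: the negative imaginary part first).


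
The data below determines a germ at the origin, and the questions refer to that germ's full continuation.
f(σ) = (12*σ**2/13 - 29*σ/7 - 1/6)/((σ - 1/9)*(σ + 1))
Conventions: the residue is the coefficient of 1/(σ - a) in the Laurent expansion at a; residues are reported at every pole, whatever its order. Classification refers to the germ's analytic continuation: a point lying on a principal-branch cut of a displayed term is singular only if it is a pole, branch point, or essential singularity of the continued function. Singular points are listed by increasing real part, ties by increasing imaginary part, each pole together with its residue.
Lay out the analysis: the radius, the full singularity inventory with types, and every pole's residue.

Radius of convergence at 0: 1/9.
At -1: a pole of order 1; residue -1605/364.
At 1/9: a pole of order 1; residue -605/1092.

Denominator factor (σ - 1/9): pole of order 1 at 1/9, modulus 1/9.
Denominator factor (σ + 1): pole of order 1 at -1, modulus 1.
The radius of convergence is the smallest modulus among the singular points: 1/9.
At the order-1 pole -1 set g(σ) = (σ - (-1))*f(σ) = (12*σ**2/13 - 29*σ/7 - 1/6)/(σ - 1/9).
Simple pole: residue = g(a) at a = -1, which is -1605/364.
At the order-1 pole 1/9 set g(σ) = (σ - (1/9))*f(σ) = (12*σ**2/13 - 29*σ/7 - 1/6)/(σ + 1).
Simple pole: residue = g(a) at a = 1/9, which is -605/1092.
List the singular points by increasing real part (a conjugate pair: the negative imaginary part first).


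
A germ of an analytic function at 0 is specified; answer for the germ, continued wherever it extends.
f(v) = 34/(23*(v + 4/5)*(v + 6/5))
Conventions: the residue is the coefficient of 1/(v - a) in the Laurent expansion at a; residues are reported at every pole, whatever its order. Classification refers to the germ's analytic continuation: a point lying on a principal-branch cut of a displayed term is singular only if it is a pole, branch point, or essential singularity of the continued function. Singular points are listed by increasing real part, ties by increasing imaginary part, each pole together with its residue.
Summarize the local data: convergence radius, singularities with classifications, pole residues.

Denominator factor (v + 6/5): pole of order 1 at -6/5, modulus 6/5.
Denominator factor (v + 4/5): pole of order 1 at -4/5, modulus 4/5.
The radius of convergence is the smallest modulus among the singular points: 4/5.
At the order-1 pole -6/5 set g(v) = (v - (-6/5))*f(v) = 34/(23*(v + 4/5)).
Simple pole: residue = g(a) at a = -6/5, which is -85/23.
At the order-1 pole -4/5 set g(v) = (v - (-4/5))*f(v) = 34/(23*(v + 6/5)).
Simple pole: residue = g(a) at a = -4/5, which is 85/23.
List the singular points by increasing real part (a conjugate pair: the negative imaginary part first).

Radius of convergence at 0: 4/5.
At -6/5: a pole of order 1; residue -85/23.
At -4/5: a pole of order 1; residue 85/23.


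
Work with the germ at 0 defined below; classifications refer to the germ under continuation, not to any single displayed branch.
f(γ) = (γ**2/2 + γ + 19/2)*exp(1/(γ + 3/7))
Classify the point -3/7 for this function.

The point is an essential singularity.

The exponent 1/(γ - (-3/7)) has a pole at -3/7, so exp(1/(γ - (-3/7))) takes every nonzero value near it: an essential singularity (not a pole of any order).


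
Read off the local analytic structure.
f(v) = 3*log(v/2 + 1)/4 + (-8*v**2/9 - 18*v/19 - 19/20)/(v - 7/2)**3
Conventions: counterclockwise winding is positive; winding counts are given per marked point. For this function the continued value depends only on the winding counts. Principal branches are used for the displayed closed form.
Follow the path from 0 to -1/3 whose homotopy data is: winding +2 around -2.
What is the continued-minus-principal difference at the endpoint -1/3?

The rational part is single-valued and drops out of the difference; each branch term changes only by its own monodromy.
(3/4)*log(1 - v/(-2)): each positive loop around -2 adds 2*pi*i to the log, so winding +2 contributes (3/4)*(2)*2*pi*i = (3)*pi*i.
Summing the contributions at v = -1/3 gives (3)*pi*i.

Continued minus principal equals (3)*pi*i.


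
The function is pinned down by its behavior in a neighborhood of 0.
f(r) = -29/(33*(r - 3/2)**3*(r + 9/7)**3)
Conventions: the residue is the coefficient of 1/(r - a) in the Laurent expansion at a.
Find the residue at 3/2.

At the order-3 pole 3/2 set g(r) = (r - (3/2))^3*f(r) = -29/(33*(r + 9/7)**3).
Order-3 pole: residue = g''(a)/2; g''(3/2) = -62387584/992466189, so the residue is -31193792/992466189.

The residue is -31193792/992466189.


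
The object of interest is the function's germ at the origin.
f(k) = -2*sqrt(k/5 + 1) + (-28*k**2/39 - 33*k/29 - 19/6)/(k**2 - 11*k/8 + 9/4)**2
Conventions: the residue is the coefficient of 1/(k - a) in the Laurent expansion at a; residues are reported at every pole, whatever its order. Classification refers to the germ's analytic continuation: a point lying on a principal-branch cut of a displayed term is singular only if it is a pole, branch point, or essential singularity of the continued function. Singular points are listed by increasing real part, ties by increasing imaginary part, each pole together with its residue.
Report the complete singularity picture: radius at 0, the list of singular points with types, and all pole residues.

Radius of convergence at 0: 3/2.
At -5: an algebraic (square-root) branch point.
At (11/16) - ((1/16)*sqrt(455))*i: a pole of order 2; residue -((6444352/234145275)*sqrt(455))*i.
At (11/16) + ((1/16)*sqrt(455))*i: a pole of order 2; residue ((6444352/234145275)*sqrt(455))*i.


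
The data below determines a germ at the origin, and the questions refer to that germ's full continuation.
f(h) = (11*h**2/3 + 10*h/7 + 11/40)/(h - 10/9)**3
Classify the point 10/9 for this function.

The denominator factor h - 10/9 vanishes at 10/9 and appears to the power 3; the numerator there equals 434711/68040, nonzero, and no other factor vanishes.
Hence a pole whose order is the multiplicity, 3.

The point is a pole of order 3.


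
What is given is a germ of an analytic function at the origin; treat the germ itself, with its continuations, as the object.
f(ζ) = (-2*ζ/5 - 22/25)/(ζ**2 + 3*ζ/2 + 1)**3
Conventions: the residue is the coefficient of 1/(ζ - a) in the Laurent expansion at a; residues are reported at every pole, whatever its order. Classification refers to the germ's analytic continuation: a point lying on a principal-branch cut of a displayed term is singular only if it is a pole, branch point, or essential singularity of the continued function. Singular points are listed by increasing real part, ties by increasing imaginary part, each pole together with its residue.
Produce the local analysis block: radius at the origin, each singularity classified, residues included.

Radius of convergence at 0: 1.
At (-3/4) - ((1/4)*sqrt(7))*i: a pole of order 3; residue -((2784/8575)*sqrt(7))*i.
At (-3/4) + ((1/4)*sqrt(7))*i: a pole of order 3; residue ((2784/8575)*sqrt(7))*i.


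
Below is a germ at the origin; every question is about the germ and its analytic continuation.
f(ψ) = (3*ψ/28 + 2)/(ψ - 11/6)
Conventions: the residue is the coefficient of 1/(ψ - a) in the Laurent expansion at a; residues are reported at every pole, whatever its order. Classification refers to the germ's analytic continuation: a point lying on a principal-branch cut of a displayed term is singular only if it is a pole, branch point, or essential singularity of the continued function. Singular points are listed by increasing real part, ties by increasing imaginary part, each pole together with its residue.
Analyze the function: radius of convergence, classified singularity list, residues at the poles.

Radius of convergence at 0: 11/6.
At 11/6: a pole of order 1; residue 123/56.

Denominator factor (ψ - 11/6): pole of order 1 at 11/6, modulus 11/6.
The radius of convergence is the smallest modulus among the singular points: 11/6.
At the order-1 pole 11/6 set g(ψ) = (ψ - (11/6))*f(ψ) = 3*ψ/28 + 2.
Simple pole: residue = g(a) at a = 11/6, which is 123/56.


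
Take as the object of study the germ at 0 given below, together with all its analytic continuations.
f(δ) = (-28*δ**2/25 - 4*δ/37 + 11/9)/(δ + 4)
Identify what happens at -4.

The denominator factor δ + 4 vanishes at -4 and appears to the power 1; the numerator there equals -135409/8325, nonzero, and no other factor vanishes.
Hence a pole whose order is the multiplicity, 1.

The point is a pole of order 1.


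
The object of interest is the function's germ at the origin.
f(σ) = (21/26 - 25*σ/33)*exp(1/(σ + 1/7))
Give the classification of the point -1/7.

The exponent 1/(σ - (-1/7)) has a pole at -1/7, so exp(1/(σ - (-1/7))) takes every nonzero value near it: an essential singularity (not a pole of any order).

The point is an essential singularity.


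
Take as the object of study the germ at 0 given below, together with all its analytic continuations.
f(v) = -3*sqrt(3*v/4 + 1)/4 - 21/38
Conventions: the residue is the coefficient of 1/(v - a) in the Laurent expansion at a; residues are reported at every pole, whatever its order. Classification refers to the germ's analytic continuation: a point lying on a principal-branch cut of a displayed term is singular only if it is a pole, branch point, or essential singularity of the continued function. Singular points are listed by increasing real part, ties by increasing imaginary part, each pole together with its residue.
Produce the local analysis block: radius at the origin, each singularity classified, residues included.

Radius of convergence at 0: 4/3.
At -4/3: an algebraic (square-root) branch point.

Branch term (-3/4)*sqrt(1 - v/(-4/3)): its argument vanishes at v = -4/3, a square-root branch point, modulus 4/3.
The radius of convergence is the smallest modulus among the singular points: 4/3.


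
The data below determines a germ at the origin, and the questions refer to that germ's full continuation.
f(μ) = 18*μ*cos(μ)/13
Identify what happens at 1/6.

There is no denominator, hence no pole anywhere.
The factor cos(μ) is entire.
So the germ continues analytically to 1/6.

The point is a regular point.
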